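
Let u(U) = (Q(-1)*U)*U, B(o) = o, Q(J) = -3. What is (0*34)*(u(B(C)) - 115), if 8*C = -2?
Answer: 0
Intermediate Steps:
C = -¼ (C = (⅛)*(-2) = -¼ ≈ -0.25000)
u(U) = -3*U² (u(U) = (-3*U)*U = -3*U²)
(0*34)*(u(B(C)) - 115) = (0*34)*(-3*(-¼)² - 115) = 0*(-3*1/16 - 115) = 0*(-3/16 - 115) = 0*(-1843/16) = 0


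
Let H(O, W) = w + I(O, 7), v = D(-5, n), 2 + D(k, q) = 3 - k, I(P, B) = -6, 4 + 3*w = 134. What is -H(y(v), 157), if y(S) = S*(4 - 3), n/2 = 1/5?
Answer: -112/3 ≈ -37.333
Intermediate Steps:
w = 130/3 (w = -4/3 + (⅓)*134 = -4/3 + 134/3 = 130/3 ≈ 43.333)
n = ⅖ (n = 2/5 = 2*(⅕) = ⅖ ≈ 0.40000)
D(k, q) = 1 - k (D(k, q) = -2 + (3 - k) = 1 - k)
v = 6 (v = 1 - 1*(-5) = 1 + 5 = 6)
y(S) = S (y(S) = S*1 = S)
H(O, W) = 112/3 (H(O, W) = 130/3 - 6 = 112/3)
-H(y(v), 157) = -1*112/3 = -112/3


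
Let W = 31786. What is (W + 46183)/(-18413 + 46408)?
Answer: 77969/27995 ≈ 2.7851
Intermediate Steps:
(W + 46183)/(-18413 + 46408) = (31786 + 46183)/(-18413 + 46408) = 77969/27995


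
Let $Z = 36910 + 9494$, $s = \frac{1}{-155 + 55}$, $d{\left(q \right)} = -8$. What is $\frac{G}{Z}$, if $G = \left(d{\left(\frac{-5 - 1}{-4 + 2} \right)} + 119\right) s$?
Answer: $- \frac{37}{1546800} \approx -2.392 \cdot 10^{-5}$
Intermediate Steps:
$s = - \frac{1}{100}$ ($s = \frac{1}{-100} = - \frac{1}{100} \approx -0.01$)
$G = - \frac{111}{100}$ ($G = \left(-8 + 119\right) \left(- \frac{1}{100}\right) = 111 \left(- \frac{1}{100}\right) = - \frac{111}{100} \approx -1.11$)
$Z = 46404$
$\frac{G}{Z} = - \frac{111}{100 \cdot 46404} = \left(- \frac{111}{100}\right) \frac{1}{46404} = - \frac{37}{1546800}$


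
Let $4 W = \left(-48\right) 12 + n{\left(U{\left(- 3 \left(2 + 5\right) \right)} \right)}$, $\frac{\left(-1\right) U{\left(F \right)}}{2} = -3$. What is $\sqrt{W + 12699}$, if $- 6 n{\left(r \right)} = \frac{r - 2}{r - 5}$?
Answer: $\frac{\sqrt{451974}}{6} \approx 112.05$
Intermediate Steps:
$U{\left(F \right)} = 6$ ($U{\left(F \right)} = \left(-2\right) \left(-3\right) = 6$)
$n{\left(r \right)} = - \frac{-2 + r}{6 \left(-5 + r\right)}$ ($n{\left(r \right)} = - \frac{\left(r - 2\right) \frac{1}{r - 5}}{6} = - \frac{\left(-2 + r\right) \frac{1}{-5 + r}}{6} = - \frac{\frac{1}{-5 + r} \left(-2 + r\right)}{6} = - \frac{-2 + r}{6 \left(-5 + r\right)}$)
$W = - \frac{865}{6}$ ($W = \frac{\left(-48\right) 12 + \frac{2 - 6}{6 \left(-5 + 6\right)}}{4} = \frac{-576 + \frac{2 - 6}{6 \cdot 1}}{4} = \frac{-576 + \frac{1}{6} \cdot 1 \left(-4\right)}{4} = \frac{-576 - \frac{2}{3}}{4} = \frac{1}{4} \left(- \frac{1730}{3}\right) = - \frac{865}{6} \approx -144.17$)
$\sqrt{W + 12699} = \sqrt{- \frac{865}{6} + 12699} = \sqrt{\frac{75329}{6}} = \frac{\sqrt{451974}}{6}$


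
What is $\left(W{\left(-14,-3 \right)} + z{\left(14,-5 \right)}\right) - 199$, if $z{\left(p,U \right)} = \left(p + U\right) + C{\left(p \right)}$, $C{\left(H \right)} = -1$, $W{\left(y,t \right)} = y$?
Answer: $-205$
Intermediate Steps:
$z{\left(p,U \right)} = -1 + U + p$ ($z{\left(p,U \right)} = \left(p + U\right) - 1 = \left(U + p\right) - 1 = -1 + U + p$)
$\left(W{\left(-14,-3 \right)} + z{\left(14,-5 \right)}\right) - 199 = \left(-14 - -8\right) - 199 = \left(-14 + 8\right) - 199 = -6 - 199 = -205$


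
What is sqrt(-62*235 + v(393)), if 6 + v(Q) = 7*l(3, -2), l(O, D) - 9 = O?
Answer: 2*I*sqrt(3623) ≈ 120.38*I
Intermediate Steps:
l(O, D) = 9 + O
v(Q) = 78 (v(Q) = -6 + 7*(9 + 3) = -6 + 7*12 = -6 + 84 = 78)
sqrt(-62*235 + v(393)) = sqrt(-62*235 + 78) = sqrt(-14570 + 78) = sqrt(-14492) = 2*I*sqrt(3623)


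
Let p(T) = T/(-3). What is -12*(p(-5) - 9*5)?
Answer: 520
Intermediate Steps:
p(T) = -T/3 (p(T) = T*(-⅓) = -T/3)
-12*(p(-5) - 9*5) = -12*(-⅓*(-5) - 9*5) = -12*(5/3 - 45) = -12*(-130/3) = 520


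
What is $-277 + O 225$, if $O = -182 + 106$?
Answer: $-17377$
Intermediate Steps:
$O = -76$
$-277 + O 225 = -277 - 17100 = -17377$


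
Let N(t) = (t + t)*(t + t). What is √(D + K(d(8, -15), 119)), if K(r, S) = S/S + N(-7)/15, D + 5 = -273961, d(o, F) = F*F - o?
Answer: I*√61639185/15 ≈ 523.4*I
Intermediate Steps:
N(t) = 4*t² (N(t) = (2*t)*(2*t) = 4*t²)
d(o, F) = F² - o
D = -273966 (D = -5 - 273961 = -273966)
K(r, S) = 211/15 (K(r, S) = S/S + (4*(-7)²)/15 = 1 + (4*49)*(1/15) = 1 + 196*(1/15) = 1 + 196/15 = 211/15)
√(D + K(d(8, -15), 119)) = √(-273966 + 211/15) = √(-4109279/15) = I*√61639185/15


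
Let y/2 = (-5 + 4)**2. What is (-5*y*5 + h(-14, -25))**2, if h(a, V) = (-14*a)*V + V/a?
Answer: 4799025625/196 ≈ 2.4485e+7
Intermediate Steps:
h(a, V) = V/a - 14*V*a (h(a, V) = -14*V*a + V/a = V/a - 14*V*a)
y = 2 (y = 2*(-5 + 4)**2 = 2*(-1)**2 = 2*1 = 2)
(-5*y*5 + h(-14, -25))**2 = (-5*2*5 + (-25/(-14) - 14*(-25)*(-14)))**2 = (-10*5 + (-25*(-1/14) - 4900))**2 = (-50 + (25/14 - 4900))**2 = (-50 - 68575/14)**2 = (-69275/14)**2 = 4799025625/196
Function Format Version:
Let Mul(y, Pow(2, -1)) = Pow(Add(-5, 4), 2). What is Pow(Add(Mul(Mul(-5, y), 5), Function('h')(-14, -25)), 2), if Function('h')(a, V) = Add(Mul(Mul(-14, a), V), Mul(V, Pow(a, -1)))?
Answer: Rational(4799025625, 196) ≈ 2.4485e+7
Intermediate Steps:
Function('h')(a, V) = Add(Mul(V, Pow(a, -1)), Mul(-14, V, a)) (Function('h')(a, V) = Add(Mul(-14, V, a), Mul(V, Pow(a, -1))) = Add(Mul(V, Pow(a, -1)), Mul(-14, V, a)))
y = 2 (y = Mul(2, Pow(Add(-5, 4), 2)) = Mul(2, Pow(-1, 2)) = Mul(2, 1) = 2)
Pow(Add(Mul(Mul(-5, y), 5), Function('h')(-14, -25)), 2) = Pow(Add(Mul(Mul(-5, 2), 5), Add(Mul(-25, Pow(-14, -1)), Mul(-14, -25, -14))), 2) = Pow(Add(Mul(-10, 5), Add(Mul(-25, Rational(-1, 14)), -4900)), 2) = Pow(Add(-50, Add(Rational(25, 14), -4900)), 2) = Pow(Add(-50, Rational(-68575, 14)), 2) = Pow(Rational(-69275, 14), 2) = Rational(4799025625, 196)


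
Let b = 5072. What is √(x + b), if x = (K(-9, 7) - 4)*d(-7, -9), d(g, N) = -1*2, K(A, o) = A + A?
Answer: 2*√1279 ≈ 71.526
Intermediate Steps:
K(A, o) = 2*A
d(g, N) = -2
x = 44 (x = (2*(-9) - 4)*(-2) = (-18 - 4)*(-2) = -22*(-2) = 44)
√(x + b) = √(44 + 5072) = √5116 = 2*√1279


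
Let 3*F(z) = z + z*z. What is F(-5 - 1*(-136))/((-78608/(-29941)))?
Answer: 43144981/19652 ≈ 2195.4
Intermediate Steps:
F(z) = z/3 + z**2/3 (F(z) = (z + z*z)/3 = (z + z**2)/3 = z/3 + z**2/3)
F(-5 - 1*(-136))/((-78608/(-29941))) = ((-5 - 1*(-136))*(1 + (-5 - 1*(-136)))/3)/((-78608/(-29941))) = ((-5 + 136)*(1 + (-5 + 136))/3)/((-78608*(-1/29941))) = ((1/3)*131*(1 + 131))/(78608/29941) = ((1/3)*131*132)*(29941/78608) = 5764*(29941/78608) = 43144981/19652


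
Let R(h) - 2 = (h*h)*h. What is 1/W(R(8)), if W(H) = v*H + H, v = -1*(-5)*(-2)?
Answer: -1/4626 ≈ -0.00021617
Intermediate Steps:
v = -10 (v = 5*(-2) = -10)
R(h) = 2 + h**3 (R(h) = 2 + (h*h)*h = 2 + h**2*h = 2 + h**3)
W(H) = -9*H (W(H) = -10*H + H = -9*H)
1/W(R(8)) = 1/(-9*(2 + 8**3)) = 1/(-9*(2 + 512)) = 1/(-9*514) = 1/(-4626) = -1/4626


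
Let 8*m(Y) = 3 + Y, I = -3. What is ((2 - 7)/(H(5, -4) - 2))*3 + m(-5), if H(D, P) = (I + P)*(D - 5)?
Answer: 29/4 ≈ 7.2500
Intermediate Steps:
H(D, P) = (-5 + D)*(-3 + P) (H(D, P) = (-3 + P)*(D - 5) = (-3 + P)*(-5 + D) = (-5 + D)*(-3 + P))
m(Y) = 3/8 + Y/8 (m(Y) = (3 + Y)/8 = 3/8 + Y/8)
((2 - 7)/(H(5, -4) - 2))*3 + m(-5) = ((2 - 7)/((15 - 5*(-4) - 3*5 + 5*(-4)) - 2))*3 + (3/8 + (⅛)*(-5)) = -5/((15 + 20 - 15 - 20) - 2)*3 + (3/8 - 5/8) = -5/(0 - 2)*3 - ¼ = -5/(-2)*3 - ¼ = -5*(-½)*3 - ¼ = (5/2)*3 - ¼ = 15/2 - ¼ = 29/4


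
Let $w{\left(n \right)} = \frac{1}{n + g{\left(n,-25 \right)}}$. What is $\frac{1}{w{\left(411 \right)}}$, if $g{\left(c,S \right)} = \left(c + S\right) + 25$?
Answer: $822$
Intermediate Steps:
$g{\left(c,S \right)} = 25 + S + c$ ($g{\left(c,S \right)} = \left(S + c\right) + 25 = 25 + S + c$)
$w{\left(n \right)} = \frac{1}{2 n}$ ($w{\left(n \right)} = \frac{1}{n + \left(25 - 25 + n\right)} = \frac{1}{n + n} = \frac{1}{2 n}$)
$\frac{1}{w{\left(411 \right)}} = \frac{1}{\frac{1}{2} \cdot \frac{1}{411}} = \frac{1}{\frac{1}{822}} = 822$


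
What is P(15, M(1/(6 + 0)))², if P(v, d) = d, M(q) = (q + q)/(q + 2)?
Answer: 4/169 ≈ 0.023669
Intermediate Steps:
M(q) = 2*q/(2 + q) (M(q) = (2*q)/(2 + q) = 2*q/(2 + q))
P(15, M(1/(6 + 0)))² = (2/((6 + 0)*(2 + 1/(6 + 0))))² = (2/(6*(2 + 1/6)))² = (2*(⅙)/(2 + ⅙))² = (2*(⅙)/(13/6))² = (2*(⅙)*(6/13))² = (2/13)² = 4/169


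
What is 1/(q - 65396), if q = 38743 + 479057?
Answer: 1/452404 ≈ 2.2104e-6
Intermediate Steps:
q = 517800
1/(q - 65396) = 1/(517800 - 65396) = 1/452404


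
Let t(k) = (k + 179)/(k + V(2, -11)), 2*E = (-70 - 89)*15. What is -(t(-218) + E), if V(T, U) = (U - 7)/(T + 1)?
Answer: 267081/224 ≈ 1192.3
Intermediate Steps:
E = -2385/2 (E = ((-70 - 89)*15)/2 = (-159*15)/2 = (½)*(-2385) = -2385/2 ≈ -1192.5)
V(T, U) = (-7 + U)/(1 + T)
t(k) = (179 + k)/(-6 + k) (t(k) = (k + 179)/(k + (-7 - 11)/(1 + 2)) = (179 + k)/(k - 18/3) = (179 + k)/(k + (⅓)*(-18)) = (179 + k)/(k - 6) = (179 + k)/(-6 + k))
-(t(-218) + E) = -((179 - 218)/(-6 - 218) - 2385/2) = -(-39/(-224) - 2385/2) = -(-1/224*(-39) - 2385/2) = -(39/224 - 2385/2) = -1*(-267081/224) = 267081/224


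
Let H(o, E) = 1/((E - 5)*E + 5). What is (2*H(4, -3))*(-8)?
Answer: -16/29 ≈ -0.55172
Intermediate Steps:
H(o, E) = 1/(5 + E*(-5 + E)) (H(o, E) = 1/((-5 + E)*E + 5) = 1/(E*(-5 + E) + 5) = 1/(5 + E*(-5 + E)))
(2*H(4, -3))*(-8) = (2/(5 + (-3)**2 - 5*(-3)))*(-8) = (2/(5 + 9 + 15))*(-8) = (2/29)*(-8) = -16/29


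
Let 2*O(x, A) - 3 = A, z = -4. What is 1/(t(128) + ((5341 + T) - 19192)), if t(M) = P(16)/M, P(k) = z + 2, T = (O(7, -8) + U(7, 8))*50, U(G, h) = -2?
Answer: -64/900865 ≈ -7.1043e-5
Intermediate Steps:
O(x, A) = 3/2 + A/2
T = -225 (T = ((3/2 + (½)*(-8)) - 2)*50 = ((3/2 - 4) - 2)*50 = (-5/2 - 2)*50 = -9/2*50 = -225)
P(k) = -2 (P(k) = -4 + 2 = -2)
t(M) = -2/M
1/(t(128) + ((5341 + T) - 19192)) = 1/(-2/128 + ((5341 - 225) - 19192)) = 1/(-2*1/128 + (5116 - 19192)) = 1/(-1/64 - 14076) = 1/(-900865/64) = -64/900865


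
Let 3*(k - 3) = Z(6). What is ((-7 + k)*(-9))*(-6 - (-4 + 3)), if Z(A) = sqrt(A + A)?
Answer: -180 + 30*sqrt(3) ≈ -128.04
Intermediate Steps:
Z(A) = sqrt(2)*sqrt(A) (Z(A) = sqrt(2*A) = sqrt(2)*sqrt(A))
k = 3 + 2*sqrt(3)/3 (k = 3 + (sqrt(2)*sqrt(6))/3 = 3 + (2*sqrt(3))/3 = 3 + 2*sqrt(3)/3 ≈ 4.1547)
((-7 + k)*(-9))*(-6 - (-4 + 3)) = ((-7 + (3 + 2*sqrt(3)/3))*(-9))*(-6 - (-4 + 3)) = ((-4 + 2*sqrt(3)/3)*(-9))*(-6 - 1*(-1)) = (36 - 6*sqrt(3))*(-6 + 1) = (36 - 6*sqrt(3))*(-5) = -180 + 30*sqrt(3)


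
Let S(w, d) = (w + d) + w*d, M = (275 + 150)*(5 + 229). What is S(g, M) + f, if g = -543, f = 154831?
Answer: -53747612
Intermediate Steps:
M = 99450 (M = 425*234 = 99450)
S(w, d) = d + w + d*w (S(w, d) = (d + w) + d*w = d + w + d*w)
S(g, M) + f = (99450 - 543 + 99450*(-543)) + 154831 = (99450 - 543 - 54001350) + 154831 = -53902443 + 154831 = -53747612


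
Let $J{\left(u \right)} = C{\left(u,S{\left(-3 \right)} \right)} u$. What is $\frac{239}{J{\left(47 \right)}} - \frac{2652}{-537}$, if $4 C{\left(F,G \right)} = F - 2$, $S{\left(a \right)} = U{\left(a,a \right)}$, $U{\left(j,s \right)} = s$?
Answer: $\frac{2040784}{378585} \approx 5.3906$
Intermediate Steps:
$S{\left(a \right)} = a$
$C{\left(F,G \right)} = - \frac{1}{2} + \frac{F}{4}$ ($C{\left(F,G \right)} = \frac{F - 2}{4} = \frac{-2 + F}{4} = - \frac{1}{2} + \frac{F}{4}$)
$J{\left(u \right)} = u \left(- \frac{1}{2} + \frac{u}{4}\right)$ ($J{\left(u \right)} = \left(- \frac{1}{2} + \frac{u}{4}\right) u = u \left(- \frac{1}{2} + \frac{u}{4}\right)$)
$\frac{239}{J{\left(47 \right)}} - \frac{2652}{-537} = \frac{239}{\frac{1}{4} \cdot 47 \left(-2 + 47\right)} - \frac{2652}{-537} = \frac{239}{\frac{1}{4} \cdot 47 \cdot 45} - - \frac{884}{179} = \frac{239}{\frac{2115}{4}} + \frac{884}{179} = 239 \cdot \frac{4}{2115} + \frac{884}{179} = \frac{956}{2115} + \frac{884}{179} = \frac{2040784}{378585}$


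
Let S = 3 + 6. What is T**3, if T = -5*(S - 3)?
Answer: -27000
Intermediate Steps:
S = 9
T = -30 (T = -5*(9 - 3) = -5*6 = -30)
T**3 = (-30)**3 = -27000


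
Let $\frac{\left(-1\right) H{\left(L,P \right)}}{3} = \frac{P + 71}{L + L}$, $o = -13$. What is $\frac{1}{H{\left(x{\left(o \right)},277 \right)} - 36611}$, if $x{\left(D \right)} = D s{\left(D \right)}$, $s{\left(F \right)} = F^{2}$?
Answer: $- \frac{2197}{80433845} \approx -2.7314 \cdot 10^{-5}$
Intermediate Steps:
$x{\left(D \right)} = D^{3}$ ($x{\left(D \right)} = D D^{2} = D^{3}$)
$H{\left(L,P \right)} = - \frac{3 \left(71 + P\right)}{2 L}$ ($H{\left(L,P \right)} = - 3 \frac{P + 71}{L + L} = - 3 \frac{71 + P}{2 L} = - \frac{3 \left(71 + P\right)}{2 L}$)
$\frac{1}{H{\left(x{\left(o \right)},277 \right)} - 36611} = \frac{1}{\frac{3 \left(-71 - 277\right)}{2 \left(-13\right)^{3}} - 36611} = \frac{1}{\frac{3 \left(-71 - 277\right)}{2 \left(-2197\right)} - 36611} = \frac{1}{\frac{3}{2} \left(- \frac{1}{2197}\right) \left(-348\right) - 36611} = \frac{1}{\frac{522}{2197} - 36611} = \frac{1}{- \frac{80433845}{2197}} = - \frac{2197}{80433845}$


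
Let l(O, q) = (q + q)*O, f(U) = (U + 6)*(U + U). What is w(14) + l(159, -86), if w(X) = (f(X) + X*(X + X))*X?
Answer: -14020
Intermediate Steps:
f(U) = 2*U*(6 + U) (f(U) = (6 + U)*(2*U) = 2*U*(6 + U))
w(X) = X*(2*X**2 + 2*X*(6 + X)) (w(X) = (2*X*(6 + X) + X*(X + X))*X = (2*X*(6 + X) + X*(2*X))*X = (2*X*(6 + X) + 2*X**2)*X = (2*X**2 + 2*X*(6 + X))*X = X*(2*X**2 + 2*X*(6 + X)))
l(O, q) = 2*O*q (l(O, q) = (2*q)*O = 2*O*q)
w(14) + l(159, -86) = 4*14**2*(3 + 14) + 2*159*(-86) = 4*196*17 - 27348 = 13328 - 27348 = -14020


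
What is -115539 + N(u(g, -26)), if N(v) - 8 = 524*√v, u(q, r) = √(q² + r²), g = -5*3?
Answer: -115531 + 524*901^(¼) ≈ -1.1266e+5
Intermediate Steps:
g = -15
N(v) = 8 + 524*√v
-115539 + N(u(g, -26)) = -115539 + (8 + 524*√(√((-15)² + (-26)²))) = -115539 + (8 + 524*√(√(225 + 676))) = -115539 + (8 + 524*√(√901)) = -115539 + (8 + 524*901^(¼)) = -115531 + 524*901^(¼)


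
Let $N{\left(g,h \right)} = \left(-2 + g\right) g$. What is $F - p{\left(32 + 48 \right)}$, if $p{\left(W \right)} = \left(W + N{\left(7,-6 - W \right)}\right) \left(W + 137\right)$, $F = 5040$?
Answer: $-19915$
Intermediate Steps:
$N{\left(g,h \right)} = g \left(-2 + g\right)$
$p{\left(W \right)} = \left(35 + W\right) \left(137 + W\right)$ ($p{\left(W \right)} = \left(W + 7 \left(-2 + 7\right)\right) \left(W + 137\right) = \left(W + 7 \cdot 5\right) \left(137 + W\right) = \left(W + 35\right) \left(137 + W\right) = \left(35 + W\right) \left(137 + W\right)$)
$F - p{\left(32 + 48 \right)} = 5040 - \left(4795 + \left(32 + 48\right)^{2} + 172 \left(32 + 48\right)\right) = 5040 - \left(4795 + 80^{2} + 172 \cdot 80\right) = 5040 - \left(4795 + 6400 + 13760\right) = 5040 - 24955 = -19915$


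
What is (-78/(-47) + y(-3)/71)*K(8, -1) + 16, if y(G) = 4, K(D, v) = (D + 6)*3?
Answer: 293884/3337 ≈ 88.068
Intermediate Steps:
K(D, v) = 18 + 3*D (K(D, v) = (6 + D)*3 = 18 + 3*D)
(-78/(-47) + y(-3)/71)*K(8, -1) + 16 = (-78/(-47) + 4/71)*(18 + 3*8) + 16 = (-78*(-1/47) + 4*(1/71))*(18 + 24) + 16 = (78/47 + 4/71)*42 + 16 = (5726/3337)*42 + 16 = 240492/3337 + 16 = 293884/3337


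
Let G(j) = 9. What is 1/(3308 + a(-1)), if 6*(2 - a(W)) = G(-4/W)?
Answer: 2/6617 ≈ 0.00030225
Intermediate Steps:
a(W) = ½ (a(W) = 2 - ⅙*9 = 2 - 3/2 = ½)
1/(3308 + a(-1)) = 1/(3308 + ½) = 1/(6617/2) = 2/6617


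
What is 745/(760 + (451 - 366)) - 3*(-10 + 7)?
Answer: 1670/169 ≈ 9.8817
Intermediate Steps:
745/(760 + (451 - 366)) - 3*(-10 + 7) = 745/(760 + 85) - 3*(-3) = 745/845 + 9 = (1/845)*745 + 9 = 149/169 + 9 = 1670/169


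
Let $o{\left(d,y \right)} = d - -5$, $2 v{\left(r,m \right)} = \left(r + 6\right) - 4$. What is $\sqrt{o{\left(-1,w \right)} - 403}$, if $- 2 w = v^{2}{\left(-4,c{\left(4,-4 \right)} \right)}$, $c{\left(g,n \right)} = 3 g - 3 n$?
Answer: $i \sqrt{399} \approx 19.975 i$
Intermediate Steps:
$c{\left(g,n \right)} = - 3 n + 3 g$
$v{\left(r,m \right)} = 1 + \frac{r}{2}$ ($v{\left(r,m \right)} = \frac{\left(r + 6\right) - 4}{2} = \frac{\left(6 + r\right) - 4}{2} = \frac{2 + r}{2} = 1 + \frac{r}{2}$)
$w = - \frac{1}{2}$ ($w = - \frac{\left(1 + \frac{1}{2} \left(-4\right)\right)^{2}}{2} = - \frac{\left(1 - 2\right)^{2}}{2} = - \frac{\left(-1\right)^{2}}{2} = \left(- \frac{1}{2}\right) 1 = - \frac{1}{2} \approx -0.5$)
$o{\left(d,y \right)} = 5 + d$ ($o{\left(d,y \right)} = d + 5 = 5 + d$)
$\sqrt{o{\left(-1,w \right)} - 403} = \sqrt{\left(5 - 1\right) - 403} = \sqrt{4 - 403} = \sqrt{-399} = i \sqrt{399}$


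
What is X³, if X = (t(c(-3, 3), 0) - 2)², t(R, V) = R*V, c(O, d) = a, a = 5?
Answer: 64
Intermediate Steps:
c(O, d) = 5
X = 4 (X = (5*0 - 2)² = (0 - 2)² = (-2)² = 4)
X³ = 4³ = 64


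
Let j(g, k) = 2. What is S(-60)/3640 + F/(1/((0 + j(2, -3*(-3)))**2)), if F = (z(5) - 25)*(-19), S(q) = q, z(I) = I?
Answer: 276637/182 ≈ 1520.0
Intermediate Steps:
F = 380 (F = (5 - 25)*(-19) = -20*(-19) = 380)
S(-60)/3640 + F/(1/((0 + j(2, -3*(-3)))**2)) = -60/3640 + 380/(1/((0 + 2)**2)) = -60*1/3640 + 380/(1/(2**2)) = -3/182 + 380/(1/4) = -3/182 + 380*4 = -3/182 + 1520 = 276637/182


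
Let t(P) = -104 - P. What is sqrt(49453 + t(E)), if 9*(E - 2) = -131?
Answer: sqrt(444254)/3 ≈ 222.17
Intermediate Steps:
E = -113/9 (E = 2 + (1/9)*(-131) = 2 - 131/9 = -113/9 ≈ -12.556)
sqrt(49453 + t(E)) = sqrt(49453 + (-104 - 1*(-113/9))) = sqrt(49453 + (-104 + 113/9)) = sqrt(49453 - 823/9) = sqrt(444254/9) = sqrt(444254)/3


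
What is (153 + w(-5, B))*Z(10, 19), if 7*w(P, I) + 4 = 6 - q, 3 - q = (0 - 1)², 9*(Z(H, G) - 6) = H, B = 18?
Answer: 1088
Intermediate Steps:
Z(H, G) = 6 + H/9
q = 2 (q = 3 - (0 - 1)² = 3 - 1*(-1)² = 3 - 1*1 = 3 - 1 = 2)
w(P, I) = 0 (w(P, I) = -4/7 + (6 - 1*2)/7 = -4/7 + (6 - 2)/7 = -4/7 + (⅐)*4 = -4/7 + 4/7 = 0)
(153 + w(-5, B))*Z(10, 19) = (153 + 0)*(6 + (⅑)*10) = 153*(6 + 10/9) = 153*(64/9) = 1088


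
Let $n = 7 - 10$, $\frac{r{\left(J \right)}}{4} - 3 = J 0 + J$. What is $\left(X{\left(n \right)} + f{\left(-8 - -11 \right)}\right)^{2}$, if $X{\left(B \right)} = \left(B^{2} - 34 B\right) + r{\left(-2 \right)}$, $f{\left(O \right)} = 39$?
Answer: $23716$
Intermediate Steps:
$r{\left(J \right)} = 12 + 4 J$ ($r{\left(J \right)} = 12 + 4 \left(J 0 + J\right) = 12 + 4 \left(0 + J\right) = 12 + 4 J$)
$n = -3$ ($n = 7 - 10 = -3$)
$X{\left(B \right)} = 4 + B^{2} - 34 B$ ($X{\left(B \right)} = \left(B^{2} - 34 B\right) + \left(12 + 4 \left(-2\right)\right) = \left(B^{2} - 34 B\right) + \left(12 - 8\right) = \left(B^{2} - 34 B\right) + 4 = 4 + B^{2} - 34 B$)
$\left(X{\left(n \right)} + f{\left(-8 - -11 \right)}\right)^{2} = \left(\left(4 + \left(-3\right)^{2} - -102\right) + 39\right)^{2} = \left(\left(4 + 9 + 102\right) + 39\right)^{2} = \left(115 + 39\right)^{2} = 154^{2} = 23716$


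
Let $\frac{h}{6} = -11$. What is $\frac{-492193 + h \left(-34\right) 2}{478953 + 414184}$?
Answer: $- \frac{487705}{893137} \approx -0.54606$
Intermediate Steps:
$h = -66$ ($h = 6 \left(-11\right) = -66$)
$\frac{-492193 + h \left(-34\right) 2}{478953 + 414184} = \frac{-492193 + \left(-66\right) \left(-34\right) 2}{478953 + 414184} = \frac{-492193 + 2244 \cdot 2}{893137} = \left(-492193 + 4488\right) \frac{1}{893137} = \left(-487705\right) \frac{1}{893137} = - \frac{487705}{893137}$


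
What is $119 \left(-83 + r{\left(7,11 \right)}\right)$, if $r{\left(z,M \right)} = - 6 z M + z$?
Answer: $-64022$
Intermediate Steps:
$r{\left(z,M \right)} = z - 6 M z$ ($r{\left(z,M \right)} = - 6 M z + z = z - 6 M z$)
$119 \left(-83 + r{\left(7,11 \right)}\right) = 119 \left(-83 + 7 \left(1 - 66\right)\right) = 119 \left(-83 + 7 \left(-65\right)\right) = 119 \left(-83 - 455\right) = 119 \left(-538\right) = -64022$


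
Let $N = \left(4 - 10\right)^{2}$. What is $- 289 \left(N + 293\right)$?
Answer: $-95081$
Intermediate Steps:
$N = 36$ ($N = \left(-6\right)^{2} = 36$)
$- 289 \left(N + 293\right) = - 289 \left(36 + 293\right) = \left(-289\right) 329 = -95081$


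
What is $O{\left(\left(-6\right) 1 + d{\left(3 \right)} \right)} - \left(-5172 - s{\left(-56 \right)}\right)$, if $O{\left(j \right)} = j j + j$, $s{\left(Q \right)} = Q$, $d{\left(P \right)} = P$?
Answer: $5122$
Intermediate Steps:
$O{\left(j \right)} = j + j^{2}$ ($O{\left(j \right)} = j^{2} + j = j + j^{2}$)
$O{\left(\left(-6\right) 1 + d{\left(3 \right)} \right)} - \left(-5172 - s{\left(-56 \right)}\right) = \left(\left(-6\right) 1 + 3\right) \left(1 + \left(\left(-6\right) 1 + 3\right)\right) - \left(-5172 - -56\right) = \left(-6 + 3\right) \left(1 + \left(-6 + 3\right)\right) - \left(-5172 + 56\right) = - 3 \left(1 - 3\right) - -5116 = \left(-3\right) \left(-2\right) + 5116 = 6 + 5116 = 5122$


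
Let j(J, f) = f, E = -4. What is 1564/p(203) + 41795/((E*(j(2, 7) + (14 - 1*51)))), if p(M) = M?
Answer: 1734413/4872 ≈ 356.00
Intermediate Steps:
1564/p(203) + 41795/((E*(j(2, 7) + (14 - 1*51)))) = 1564/203 + 41795/((-4*(7 + (14 - 1*51)))) = 1564*(1/203) + 41795/((-4*(7 + (14 - 51)))) = 1564/203 + 41795/((-4*(7 - 37))) = 1564/203 + 41795/((-4*(-30))) = 1564/203 + 41795/120 = 1564/203 + 41795*(1/120) = 1564/203 + 8359/24 = 1734413/4872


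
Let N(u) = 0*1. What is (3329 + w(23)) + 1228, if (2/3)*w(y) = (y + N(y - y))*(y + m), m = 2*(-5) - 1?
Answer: 4971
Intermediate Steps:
N(u) = 0
m = -11 (m = -10 - 1 = -11)
w(y) = 3*y*(-11 + y)/2 (w(y) = 3*((y + 0)*(y - 11))/2 = 3*(y*(-11 + y))/2 = 3*y*(-11 + y)/2)
(3329 + w(23)) + 1228 = (3329 + (3/2)*23*(-11 + 23)) + 1228 = (3329 + (3/2)*23*12) + 1228 = (3329 + 414) + 1228 = 3743 + 1228 = 4971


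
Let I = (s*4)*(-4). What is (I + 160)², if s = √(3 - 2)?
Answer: 20736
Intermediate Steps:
s = 1 (s = √1 = 1)
I = -16 (I = (1*4)*(-4) = 4*(-4) = -16)
(I + 160)² = (-16 + 160)² = 144² = 20736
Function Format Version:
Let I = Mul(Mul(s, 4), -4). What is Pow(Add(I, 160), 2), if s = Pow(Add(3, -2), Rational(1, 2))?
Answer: 20736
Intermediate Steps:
s = 1 (s = Pow(1, Rational(1, 2)) = 1)
I = -16 (I = Mul(Mul(1, 4), -4) = Mul(4, -4) = -16)
Pow(Add(I, 160), 2) = Pow(Add(-16, 160), 2) = Pow(144, 2) = 20736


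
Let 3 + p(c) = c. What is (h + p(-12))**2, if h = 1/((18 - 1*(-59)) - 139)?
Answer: 866761/3844 ≈ 225.48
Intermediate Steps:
p(c) = -3 + c
h = -1/62 (h = 1/((18 + 59) - 139) = 1/(77 - 139) = 1/(-62) = -1/62 ≈ -0.016129)
(h + p(-12))**2 = (-1/62 + (-3 - 12))**2 = (-1/62 - 15)**2 = (-931/62)**2 = 866761/3844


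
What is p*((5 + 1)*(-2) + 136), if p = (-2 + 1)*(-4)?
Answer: 496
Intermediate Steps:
p = 4 (p = -1*(-4) = 4)
p*((5 + 1)*(-2) + 136) = 4*((5 + 1)*(-2) + 136) = 4*(6*(-2) + 136) = 4*(-12 + 136) = 4*124 = 496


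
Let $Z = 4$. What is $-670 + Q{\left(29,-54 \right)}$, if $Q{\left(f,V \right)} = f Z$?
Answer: $-554$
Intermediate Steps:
$Q{\left(f,V \right)} = 4 f$ ($Q{\left(f,V \right)} = f 4 = 4 f$)
$-670 + Q{\left(29,-54 \right)} = -670 + 4 \cdot 29 = -670 + 116 = -554$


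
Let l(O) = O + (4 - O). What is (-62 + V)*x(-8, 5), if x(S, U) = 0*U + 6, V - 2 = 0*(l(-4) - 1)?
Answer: -360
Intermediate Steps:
l(O) = 4
V = 2 (V = 2 + 0*(4 - 1) = 2 + 0*3 = 2 + 0 = 2)
x(S, U) = 6 (x(S, U) = 0 + 6 = 6)
(-62 + V)*x(-8, 5) = (-62 + 2)*6 = -60*6 = -360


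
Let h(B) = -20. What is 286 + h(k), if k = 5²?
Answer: 266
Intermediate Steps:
k = 25
286 + h(k) = 286 - 20 = 266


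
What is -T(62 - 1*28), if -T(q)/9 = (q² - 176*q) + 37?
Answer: -43119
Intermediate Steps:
T(q) = -333 - 9*q² + 1584*q (T(q) = -9*((q² - 176*q) + 37) = -9*(37 + q² - 176*q) = -333 - 9*q² + 1584*q)
-T(62 - 1*28) = -(-333 - 9*(62 - 1*28)² + 1584*(62 - 1*28)) = -(-333 - 9*(62 - 28)² + 1584*(62 - 28)) = -(-333 - 9*34² + 1584*34) = -(-333 - 9*1156 + 53856) = -(-333 - 10404 + 53856) = -1*43119 = -43119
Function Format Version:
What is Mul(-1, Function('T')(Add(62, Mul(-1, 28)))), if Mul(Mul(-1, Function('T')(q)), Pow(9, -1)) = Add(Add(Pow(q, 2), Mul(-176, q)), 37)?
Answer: -43119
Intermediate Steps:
Function('T')(q) = Add(-333, Mul(-9, Pow(q, 2)), Mul(1584, q)) (Function('T')(q) = Mul(-9, Add(Add(Pow(q, 2), Mul(-176, q)), 37)) = Mul(-9, Add(37, Pow(q, 2), Mul(-176, q))) = Add(-333, Mul(-9, Pow(q, 2)), Mul(1584, q)))
Mul(-1, Function('T')(Add(62, Mul(-1, 28)))) = Mul(-1, Add(-333, Mul(-9, Pow(Add(62, Mul(-1, 28)), 2)), Mul(1584, Add(62, Mul(-1, 28))))) = Mul(-1, Add(-333, Mul(-9, Pow(Add(62, -28), 2)), Mul(1584, Add(62, -28)))) = Mul(-1, Add(-333, Mul(-9, Pow(34, 2)), Mul(1584, 34))) = Mul(-1, Add(-333, Mul(-9, 1156), 53856)) = Mul(-1, Add(-333, -10404, 53856)) = Mul(-1, 43119) = -43119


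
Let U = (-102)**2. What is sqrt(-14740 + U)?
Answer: 4*I*sqrt(271) ≈ 65.848*I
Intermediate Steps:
U = 10404
sqrt(-14740 + U) = sqrt(-14740 + 10404) = sqrt(-4336) = 4*I*sqrt(271)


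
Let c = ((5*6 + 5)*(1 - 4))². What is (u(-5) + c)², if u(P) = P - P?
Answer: 121550625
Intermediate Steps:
u(P) = 0
c = 11025 (c = ((30 + 5)*(-3))² = (35*(-3))² = (-105)² = 11025)
(u(-5) + c)² = (0 + 11025)² = 11025² = 121550625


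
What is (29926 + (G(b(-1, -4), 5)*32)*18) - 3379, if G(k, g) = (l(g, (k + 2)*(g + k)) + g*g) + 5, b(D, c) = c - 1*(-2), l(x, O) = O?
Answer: 43827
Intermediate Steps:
b(D, c) = 2 + c (b(D, c) = c + 2 = 2 + c)
G(k, g) = 5 + g² + (2 + k)*(g + k) (G(k, g) = ((k + 2)*(g + k) + g*g) + 5 = ((2 + k)*(g + k) + g²) + 5 = (g² + (2 + k)*(g + k)) + 5 = 5 + g² + (2 + k)*(g + k))
(29926 + (G(b(-1, -4), 5)*32)*18) - 3379 = (29926 + ((5 + 5² + (2 - 4)² + 2*5 + 2*(2 - 4) + 5*(2 - 4))*32)*18) - 3379 = (29926 + ((5 + 25 + (-2)² + 10 + 2*(-2) + 5*(-2))*32)*18) - 3379 = (29926 + ((5 + 25 + 4 + 10 - 4 - 10)*32)*18) - 3379 = (29926 + (30*32)*18) - 3379 = (29926 + 960*18) - 3379 = (29926 + 17280) - 3379 = 47206 - 3379 = 43827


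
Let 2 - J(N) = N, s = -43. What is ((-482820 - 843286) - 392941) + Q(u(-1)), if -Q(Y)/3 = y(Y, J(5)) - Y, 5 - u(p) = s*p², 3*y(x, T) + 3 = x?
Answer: -1718948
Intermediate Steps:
J(N) = 2 - N
y(x, T) = -1 + x/3
u(p) = 5 + 43*p² (u(p) = 5 - (-43)*p² = 5 + 43*p²)
Q(Y) = 3 + 2*Y (Q(Y) = -3*((-1 + Y/3) - Y) = -3*(-1 - 2*Y/3) = 3 + 2*Y)
((-482820 - 843286) - 392941) + Q(u(-1)) = ((-482820 - 843286) - 392941) + (3 + 2*(5 + 43*(-1)²)) = (-1326106 - 392941) + (3 + 2*(5 + 43*1)) = -1719047 + (3 + 2*(5 + 43)) = -1719047 + (3 + 2*48) = -1719047 + (3 + 96) = -1719047 + 99 = -1718948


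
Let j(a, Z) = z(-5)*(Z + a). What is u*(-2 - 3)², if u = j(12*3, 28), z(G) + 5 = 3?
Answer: -3200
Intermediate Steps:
z(G) = -2 (z(G) = -5 + 3 = -2)
j(a, Z) = -2*Z - 2*a (j(a, Z) = -2*(Z + a) = -2*Z - 2*a)
u = -128 (u = -2*28 - 24*3 = -56 - 2*36 = -56 - 72 = -128)
u*(-2 - 3)² = -128*(-2 - 3)² = -128*(-5)² = -128*25 = -3200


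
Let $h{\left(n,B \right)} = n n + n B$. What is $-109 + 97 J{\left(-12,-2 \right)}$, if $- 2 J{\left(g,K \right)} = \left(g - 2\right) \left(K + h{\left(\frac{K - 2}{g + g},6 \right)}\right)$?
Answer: $- \frac{27689}{36} \approx -769.14$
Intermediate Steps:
$h{\left(n,B \right)} = n^{2} + B n$
$J{\left(g,K \right)} = - \frac{\left(-2 + g\right) \left(K + \frac{\left(-2 + K\right) \left(6 + \frac{-2 + K}{2 g}\right)}{2 g}\right)}{2}$ ($J{\left(g,K \right)} = - \frac{\left(g - 2\right) \left(K + \frac{K - 2}{g + g} \left(6 + \frac{K - 2}{g + g}\right)\right)}{2} = - \frac{\left(-2 + g\right) \left(K + \frac{-2 + K}{2 g} \left(6 + \frac{-2 + K}{2 g}\right)\right)}{2} = - \frac{\left(-2 + g\right) \left(K + \frac{\left(-2 + K\right) \left(6 + \frac{-2 + K}{2 g}\right)}{2 g}\right)}{2}$)
$-109 + 97 J{\left(-12,-2 \right)} = -109 + 97 \frac{2 \left(-2 - 2\right) \left(-2 - 2 + 12 \left(-12\right)\right) - - 12 \left(-2 - 2\right) \left(-2 - 2 + 12 \left(-12\right)\right) + 4 \left(-2\right) \left(-12\right)^{2} \left(2 - -12\right)}{8 \cdot 144} = -109 + 97 \cdot \frac{1}{8} \cdot \frac{1}{144} \left(2 \left(-4\right) \left(-2 - 2 - 144\right) - \left(-12\right) \left(-4\right) \left(-2 - 2 - 144\right) + 4 \left(-2\right) 144 \left(2 + 12\right)\right) = -109 + 97 \cdot \frac{1}{8} \cdot \frac{1}{144} \left(2 \left(-4\right) \left(-148\right) - \left(-12\right) \left(-4\right) \left(-148\right) + 4 \left(-2\right) 144 \cdot 14\right) = -109 + 97 \cdot \frac{1}{8} \cdot \frac{1}{144} \left(1184 + 7104 - 16128\right) = -109 + 97 \cdot \frac{1}{8} \cdot \frac{1}{144} \left(-7840\right) = -109 + 97 \left(- \frac{245}{36}\right) = -109 - \frac{23765}{36} = - \frac{27689}{36}$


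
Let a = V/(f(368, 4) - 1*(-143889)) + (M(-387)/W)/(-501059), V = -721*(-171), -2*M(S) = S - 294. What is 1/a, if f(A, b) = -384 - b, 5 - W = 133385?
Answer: 6393567415346280/5493127747402207 ≈ 1.1639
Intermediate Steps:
M(S) = 147 - S/2 (M(S) = -(S - 294)/2 = -(-294 + S)/2 = 147 - S/2)
W = -133380 (W = 5 - 1*133385 = 5 - 133385 = -133380)
V = 123291
a = 5493127747402207/6393567415346280 (a = 123291/((-384 - 1*4) - 1*(-143889)) + ((147 - ½*(-387))/(-133380))/(-501059) = 123291/((-384 - 4) + 143889) + ((147 + 387/2)*(-1/133380))*(-1/501059) = 123291/(-388 + 143889) + ((681/2)*(-1/133380))*(-1/501059) = 123291/143501 - 227/88920*(-1/501059) = 123291*(1/143501) + 227/44554166280 = 123291/143501 + 227/44554166280 = 5493127747402207/6393567415346280 ≈ 0.85917)
1/a = 1/(5493127747402207/6393567415346280) = 6393567415346280/5493127747402207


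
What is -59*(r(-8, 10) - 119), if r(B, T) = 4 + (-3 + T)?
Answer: 6372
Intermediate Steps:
r(B, T) = 1 + T
-59*(r(-8, 10) - 119) = -59*((1 + 10) - 119) = -59*(11 - 119) = -59*(-108) = 6372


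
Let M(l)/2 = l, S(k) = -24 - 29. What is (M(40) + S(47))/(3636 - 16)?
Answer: 27/3620 ≈ 0.0074586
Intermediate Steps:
S(k) = -53
M(l) = 2*l
(M(40) + S(47))/(3636 - 16) = (2*40 - 53)/(3636 - 16) = (80 - 53)/3620 = 27*(1/3620) = 27/3620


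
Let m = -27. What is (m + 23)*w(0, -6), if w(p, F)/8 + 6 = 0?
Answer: 192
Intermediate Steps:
w(p, F) = -48 (w(p, F) = -48 + 8*0 = -48 + 0 = -48)
(m + 23)*w(0, -6) = (-27 + 23)*(-48) = -4*(-48) = 192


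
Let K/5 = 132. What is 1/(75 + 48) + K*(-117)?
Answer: -9498059/123 ≈ -77220.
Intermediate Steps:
K = 660 (K = 5*132 = 660)
1/(75 + 48) + K*(-117) = 1/(75 + 48) + 660*(-117) = 1/123 - 77220 = -9498059/123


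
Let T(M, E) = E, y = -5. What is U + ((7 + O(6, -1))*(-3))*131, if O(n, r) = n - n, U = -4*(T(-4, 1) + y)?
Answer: -2735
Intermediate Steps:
U = 16 (U = -4*(1 - 5) = -4*(-4) = 16)
O(n, r) = 0
U + ((7 + O(6, -1))*(-3))*131 = 16 + ((7 + 0)*(-3))*131 = 16 + (7*(-3))*131 = 16 - 21*131 = 16 - 2751 = -2735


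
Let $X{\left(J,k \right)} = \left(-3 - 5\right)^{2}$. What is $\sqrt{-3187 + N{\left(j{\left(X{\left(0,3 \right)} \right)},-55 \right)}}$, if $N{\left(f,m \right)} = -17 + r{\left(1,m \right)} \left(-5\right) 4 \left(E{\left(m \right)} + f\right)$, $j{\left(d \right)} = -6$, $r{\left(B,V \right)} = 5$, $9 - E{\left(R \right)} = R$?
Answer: $2 i \sqrt{2251} \approx 94.889 i$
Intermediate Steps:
$E{\left(R \right)} = 9 - R$
$X{\left(J,k \right)} = 64$ ($X{\left(J,k \right)} = \left(-8\right)^{2} = 64$)
$N{\left(f,m \right)} = -917 - 100 f + 100 m$ ($N{\left(f,m \right)} = -17 + 5 \left(-5\right) 4 \left(\left(9 - m\right) + f\right) = -17 + \left(-25\right) 4 \left(9 + f - m\right) = -17 - 100 \left(9 + f - m\right) = -17 - \left(900 - 100 m + 100 f\right) = -917 - 100 f + 100 m$)
$\sqrt{-3187 + N{\left(j{\left(X{\left(0,3 \right)} \right)},-55 \right)}} = \sqrt{-3187 - 5817} = \sqrt{-9004} = 2 i \sqrt{2251}$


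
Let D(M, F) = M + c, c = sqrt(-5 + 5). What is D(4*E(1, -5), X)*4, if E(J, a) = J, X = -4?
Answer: 16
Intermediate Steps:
c = 0 (c = sqrt(0) = 0)
D(M, F) = M (D(M, F) = M + 0 = M)
D(4*E(1, -5), X)*4 = (4*1)*4 = 4*4 = 16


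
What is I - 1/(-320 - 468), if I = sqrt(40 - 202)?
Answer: 1/788 + 9*I*sqrt(2) ≈ 0.001269 + 12.728*I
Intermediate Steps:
I = 9*I*sqrt(2) (I = sqrt(-162) = 9*I*sqrt(2) ≈ 12.728*I)
I - 1/(-320 - 468) = 9*I*sqrt(2) - 1/(-320 - 468) = 9*I*sqrt(2) - 1/(-788) = 9*I*sqrt(2) - 1*(-1/788) = 9*I*sqrt(2) + 1/788 = 1/788 + 9*I*sqrt(2)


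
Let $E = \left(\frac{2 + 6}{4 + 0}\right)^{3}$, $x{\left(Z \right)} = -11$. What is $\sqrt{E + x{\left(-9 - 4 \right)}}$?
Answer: $i \sqrt{3} \approx 1.732 i$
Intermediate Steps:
$E = 8$ ($E = \left(\frac{8}{4}\right)^{3} = \left(8 \cdot \frac{1}{4}\right)^{3} = 2^{3} = 8$)
$\sqrt{E + x{\left(-9 - 4 \right)}} = \sqrt{8 - 11} = \sqrt{-3} = i \sqrt{3}$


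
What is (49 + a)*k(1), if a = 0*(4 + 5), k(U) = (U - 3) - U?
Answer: -147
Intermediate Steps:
k(U) = -3 (k(U) = (-3 + U) - U = -3)
a = 0 (a = 0*9 = 0)
(49 + a)*k(1) = (49 + 0)*(-3) = 49*(-3) = -147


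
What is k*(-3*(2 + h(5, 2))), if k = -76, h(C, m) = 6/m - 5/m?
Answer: 570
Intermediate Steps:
h(C, m) = 1/m
k*(-3*(2 + h(5, 2))) = -(-228)*(2 + 1/2) = -(-228)*5/2 = -76*(-15/2) = 570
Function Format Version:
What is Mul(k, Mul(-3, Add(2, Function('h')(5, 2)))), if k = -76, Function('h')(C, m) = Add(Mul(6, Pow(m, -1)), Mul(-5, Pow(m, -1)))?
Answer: 570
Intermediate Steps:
Function('h')(C, m) = Pow(m, -1)
Mul(k, Mul(-3, Add(2, Function('h')(5, 2)))) = Mul(-76, Mul(-3, Add(2, Pow(2, -1)))) = Mul(-76, Mul(-3, Add(2, Rational(1, 2)))) = Mul(-76, Mul(-3, Rational(5, 2))) = Mul(-76, Rational(-15, 2)) = 570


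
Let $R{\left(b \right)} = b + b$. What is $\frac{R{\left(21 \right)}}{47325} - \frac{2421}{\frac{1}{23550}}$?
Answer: $- \frac{899404526236}{15775} \approx -5.7015 \cdot 10^{7}$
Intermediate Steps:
$R{\left(b \right)} = 2 b$
$\frac{R{\left(21 \right)}}{47325} - \frac{2421}{\frac{1}{23550}} = \frac{2 \cdot 21}{47325} - \frac{2421}{\frac{1}{23550}} = 42 \cdot \frac{1}{47325} - 2421 \frac{1}{\frac{1}{23550}} = \frac{14}{15775} - 57014550 = - \frac{899404526236}{15775}$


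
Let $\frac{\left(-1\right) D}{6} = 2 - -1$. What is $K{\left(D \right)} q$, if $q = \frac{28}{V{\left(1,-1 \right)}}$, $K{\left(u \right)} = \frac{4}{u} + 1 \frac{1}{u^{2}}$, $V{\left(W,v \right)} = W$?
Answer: $- \frac{497}{81} \approx -6.1358$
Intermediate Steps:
$D = -18$ ($D = - 6 \left(2 - -1\right) = - 6 \left(2 + 1\right) = \left(-6\right) 3 = -18$)
$K{\left(u \right)} = \frac{1}{u^{2}} + \frac{4}{u}$ ($K{\left(u \right)} = \frac{4}{u} + 1 \frac{1}{u^{2}} = \frac{4}{u} + \frac{1}{u^{2}} = \frac{1}{u^{2}} + \frac{4}{u}$)
$q = 28$ ($q = \frac{28}{1} = 28 \cdot 1 = 28$)
$K{\left(D \right)} q = \frac{1 + 4 \left(-18\right)}{324} \cdot 28 = \frac{1 - 72}{324} \cdot 28 = \frac{1}{324} \left(-71\right) 28 = \left(- \frac{71}{324}\right) 28 = - \frac{497}{81}$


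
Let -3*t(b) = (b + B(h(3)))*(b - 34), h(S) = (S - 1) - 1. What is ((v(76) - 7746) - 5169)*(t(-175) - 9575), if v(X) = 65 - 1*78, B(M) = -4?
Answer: 855006208/3 ≈ 2.8500e+8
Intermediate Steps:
h(S) = -2 + S (h(S) = (-1 + S) - 1 = -2 + S)
v(X) = -13 (v(X) = 65 - 78 = -13)
t(b) = -(-34 + b)*(-4 + b)/3 (t(b) = -(b - 4)*(b - 34)/3 = -(-4 + b)*(-34 + b)/3 = -(-34 + b)*(-4 + b)/3)
((v(76) - 7746) - 5169)*(t(-175) - 9575) = ((-13 - 7746) - 5169)*((-136/3 - ⅓*(-175)² + (38/3)*(-175)) - 9575) = (-7759 - 5169)*((-136/3 - ⅓*30625 - 6650/3) - 9575) = -12928*((-136/3 - 30625/3 - 6650/3) - 9575) = -12928*(-37411/3 - 9575) = -12928*(-66136/3) = 855006208/3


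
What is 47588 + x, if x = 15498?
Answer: 63086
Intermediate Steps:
47588 + x = 47588 + 15498 = 63086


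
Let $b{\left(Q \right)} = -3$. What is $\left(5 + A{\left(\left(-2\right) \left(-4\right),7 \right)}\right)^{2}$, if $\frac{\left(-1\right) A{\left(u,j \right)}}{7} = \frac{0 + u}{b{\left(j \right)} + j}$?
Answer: $81$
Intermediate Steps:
$A{\left(u,j \right)} = - \frac{7 u}{-3 + j}$ ($A{\left(u,j \right)} = - 7 \frac{0 + u}{-3 + j} = - 7 \frac{u}{-3 + j} = - \frac{7 u}{-3 + j}$)
$\left(5 + A{\left(\left(-2\right) \left(-4\right),7 \right)}\right)^{2} = \left(5 - \frac{7 \left(\left(-2\right) \left(-4\right)\right)}{-3 + 7}\right)^{2} = \left(5 - \frac{56}{4}\right)^{2} = \left(5 - 56 \cdot \frac{1}{4}\right)^{2} = \left(5 - 14\right)^{2} = \left(-9\right)^{2} = 81$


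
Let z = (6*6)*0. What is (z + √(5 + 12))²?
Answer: 17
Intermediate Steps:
z = 0 (z = 36*0 = 0)
(z + √(5 + 12))² = (0 + √(5 + 12))² = (0 + √17)² = (√17)² = 17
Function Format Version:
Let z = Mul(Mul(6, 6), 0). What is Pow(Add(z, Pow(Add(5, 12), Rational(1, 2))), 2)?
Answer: 17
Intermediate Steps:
z = 0 (z = Mul(36, 0) = 0)
Pow(Add(z, Pow(Add(5, 12), Rational(1, 2))), 2) = Pow(Add(0, Pow(Add(5, 12), Rational(1, 2))), 2) = Pow(Add(0, Pow(17, Rational(1, 2))), 2) = Pow(Pow(17, Rational(1, 2)), 2) = 17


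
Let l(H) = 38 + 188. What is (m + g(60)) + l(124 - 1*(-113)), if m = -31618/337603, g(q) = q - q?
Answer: 76266660/337603 ≈ 225.91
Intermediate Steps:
l(H) = 226
g(q) = 0
m = -31618/337603 (m = -31618*1/337603 = -31618/337603 ≈ -0.093654)
(m + g(60)) + l(124 - 1*(-113)) = (-31618/337603 + 0) + 226 = -31618/337603 + 226 = 76266660/337603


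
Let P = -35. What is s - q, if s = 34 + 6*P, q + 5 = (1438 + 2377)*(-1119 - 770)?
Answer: 7206364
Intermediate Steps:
q = -7206540 (q = -5 + (1438 + 2377)*(-1119 - 770) = -5 + 3815*(-1889) = -5 - 7206535 = -7206540)
s = -176 (s = 34 + 6*(-35) = 34 - 210 = -176)
s - q = -176 - 1*(-7206540) = -176 + 7206540 = 7206364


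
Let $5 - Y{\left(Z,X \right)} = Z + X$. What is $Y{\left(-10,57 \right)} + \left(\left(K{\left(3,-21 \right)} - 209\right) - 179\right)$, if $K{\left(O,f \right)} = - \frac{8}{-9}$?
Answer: $- \frac{3862}{9} \approx -429.11$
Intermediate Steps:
$K{\left(O,f \right)} = \frac{8}{9}$ ($K{\left(O,f \right)} = \left(-8\right) \left(- \frac{1}{9}\right) = \frac{8}{9}$)
$Y{\left(Z,X \right)} = 5 - X - Z$ ($Y{\left(Z,X \right)} = 5 - \left(Z + X\right) = 5 - \left(X + Z\right) = 5 - X - Z$)
$Y{\left(-10,57 \right)} + \left(\left(K{\left(3,-21 \right)} - 209\right) - 179\right) = \left(5 - 57 - -10\right) + \left(\left(\frac{8}{9} - 209\right) - 179\right) = \left(5 - 57 + 10\right) - \frac{3484}{9} = -42 - \frac{3484}{9} = - \frac{3862}{9}$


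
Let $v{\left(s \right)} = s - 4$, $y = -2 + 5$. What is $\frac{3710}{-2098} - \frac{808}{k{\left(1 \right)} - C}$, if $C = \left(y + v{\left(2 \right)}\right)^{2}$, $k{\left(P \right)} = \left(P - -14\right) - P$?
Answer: $- \frac{871707}{13637} \approx -63.922$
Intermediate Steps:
$y = 3$
$v{\left(s \right)} = -4 + s$ ($v{\left(s \right)} = s - 4 = -4 + s$)
$k{\left(P \right)} = 14$ ($k{\left(P \right)} = \left(P + 14\right) - P = \left(14 + P\right) - P = 14$)
$C = 1$ ($C = \left(3 + \left(-4 + 2\right)\right)^{2} = \left(3 - 2\right)^{2} = 1^{2} = 1$)
$\frac{3710}{-2098} - \frac{808}{k{\left(1 \right)} - C} = \frac{3710}{-2098} - \frac{808}{14 - 1} = 3710 \left(- \frac{1}{2098}\right) - \frac{808}{14 - 1} = - \frac{1855}{1049} - \frac{808}{13} = - \frac{871707}{13637}$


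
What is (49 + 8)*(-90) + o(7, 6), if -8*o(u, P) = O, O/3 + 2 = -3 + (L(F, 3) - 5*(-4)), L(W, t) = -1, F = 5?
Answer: -20541/4 ≈ -5135.3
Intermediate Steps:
O = 42 (O = -6 + 3*(-3 + (-1 - 5*(-4))) = -6 + 3*(-3 + (-1 - 1*(-20))) = -6 + 3*(-3 + (-1 + 20)) = -6 + 3*(-3 + 19) = -6 + 3*16 = -6 + 48 = 42)
o(u, P) = -21/4 (o(u, P) = -⅛*42 = -21/4)
(49 + 8)*(-90) + o(7, 6) = (49 + 8)*(-90) - 21/4 = 57*(-90) - 21/4 = -5130 - 21/4 = -20541/4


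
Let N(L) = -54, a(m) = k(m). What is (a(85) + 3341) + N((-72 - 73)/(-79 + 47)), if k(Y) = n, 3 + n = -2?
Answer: 3282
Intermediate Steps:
n = -5 (n = -3 - 2 = -5)
k(Y) = -5
a(m) = -5
(a(85) + 3341) + N((-72 - 73)/(-79 + 47)) = (-5 + 3341) - 54 = 3336 - 54 = 3282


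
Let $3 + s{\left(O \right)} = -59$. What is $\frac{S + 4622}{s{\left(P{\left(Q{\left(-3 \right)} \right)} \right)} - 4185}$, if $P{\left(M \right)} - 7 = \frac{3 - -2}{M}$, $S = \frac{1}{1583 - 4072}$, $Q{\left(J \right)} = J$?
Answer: $- \frac{11504157}{10570783} \approx -1.0883$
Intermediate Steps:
$S = - \frac{1}{2489}$ ($S = \frac{1}{-2489} = - \frac{1}{2489} \approx -0.00040177$)
$P{\left(M \right)} = 7 + \frac{5}{M}$ ($P{\left(M \right)} = 7 + \frac{3 - -2}{M} = 7 + \frac{3 + 2}{M} = 7 + \frac{5}{M}$)
$s{\left(O \right)} = -62$ ($s{\left(O \right)} = -3 - 59 = -62$)
$\frac{S + 4622}{s{\left(P{\left(Q{\left(-3 \right)} \right)} \right)} - 4185} = \frac{- \frac{1}{2489} + 4622}{-62 - 4185} = \frac{11504157}{2489 \left(-4247\right)} = \frac{11504157}{2489} \left(- \frac{1}{4247}\right) = - \frac{11504157}{10570783}$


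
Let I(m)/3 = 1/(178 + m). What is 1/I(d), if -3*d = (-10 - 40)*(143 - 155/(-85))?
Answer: 132178/153 ≈ 863.91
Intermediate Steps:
d = 123100/51 (d = -(-10 - 40)*(143 - 155/(-85))/3 = -(-50)*(143 - 155*(-1/85))/3 = -(-50)*(143 + 31/17)/3 = -(-50)*2462/(3*17) = -1/3*(-123100/17) = 123100/51 ≈ 2413.7)
I(m) = 3/(178 + m)
1/I(d) = 1/(3/(178 + 123100/51)) = 1/(3/(132178/51)) = 1/(3*(51/132178)) = 1/(153/132178) = 132178/153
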